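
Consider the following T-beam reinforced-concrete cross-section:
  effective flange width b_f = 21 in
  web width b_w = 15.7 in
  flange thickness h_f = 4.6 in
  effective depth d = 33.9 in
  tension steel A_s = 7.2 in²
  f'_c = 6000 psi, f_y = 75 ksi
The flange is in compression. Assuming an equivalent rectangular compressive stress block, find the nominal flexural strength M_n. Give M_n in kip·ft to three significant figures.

Tension: T = A_s f_y = 7.2 × 75 = 540 kips.
Try a within the flange: a = T/(0.85 f'_c b_f) = 540/(0.85 × 6 × 21) = 5.042 in.
a = 5.042 > h_f = 4.6 in: the block extends into the web. Split into flange-overhang and web parts.
C_f = 0.85 f'_c (b_f − b_w) h_f = 0.85 × 6 × (21 − 15.7) × 4.6 = 124.3 kips.
Remaining web compression depth: a_w = (T − C_f)/(0.85 f'_c b_w) = (540 − 124.3)/(0.85 × 6 × 15.7) = 5.192 in.
M_n = C_f(d − h_f/2) + (T − C_f)(d − a_w/2) = 124.3 × (33.9 − 2.3) + 415.7 × (33.9 − 2.596) = 3927.9 + 13013.1 = 16941.0 kip·in.
M_n = 16941.0/12 = 1411.75 kip·ft.

M_n ≈ 1410 kip·ft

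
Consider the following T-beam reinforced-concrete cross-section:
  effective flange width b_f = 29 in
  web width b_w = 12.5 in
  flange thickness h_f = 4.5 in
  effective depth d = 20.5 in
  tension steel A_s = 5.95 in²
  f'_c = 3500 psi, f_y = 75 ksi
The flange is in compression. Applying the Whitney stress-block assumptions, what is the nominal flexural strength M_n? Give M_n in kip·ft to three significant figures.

M_n ≈ 664 kip·ft

Tension: T = A_s f_y = 5.95 × 75 = 446.25 kips.
Try a within the flange: a = T/(0.85 f'_c b_f) = 446.25/(0.85 × 3.5 × 29) = 5.172 in.
a = 5.172 > h_f = 4.5 in: the block extends into the web. Split into flange-overhang and web parts.
C_f = 0.85 f'_c (b_f − b_w) h_f = 0.85 × 3.5 × (29 − 12.5) × 4.5 = 220.9 kips.
Remaining web compression depth: a_w = (T − C_f)/(0.85 f'_c b_w) = (446.25 − 220.9)/(0.85 × 3.5 × 12.5) = 6.060 in.
M_n = C_f(d − h_f/2) + (T − C_f)(d − a_w/2) = 220.9 × (20.5 − 2.25) + 225.35 × (20.5 − 3.03) = 4031.4 + 3936.9 = 7968.3 kip·in.
M_n = 7968.3/12 = 664.03 kip·ft.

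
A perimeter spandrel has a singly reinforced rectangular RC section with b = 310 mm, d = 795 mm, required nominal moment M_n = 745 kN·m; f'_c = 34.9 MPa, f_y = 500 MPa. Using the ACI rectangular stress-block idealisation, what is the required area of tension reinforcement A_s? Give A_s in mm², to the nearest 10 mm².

With M_n = 0.85 f'_c a b (d − a/2), solve the quadratic for a:
a = d − √(d² − 2M_n/(0.85 f'_c b)) = 795 − √(795² − 2 × 745×10⁶/(0.85 × 34.9 × 310)) = 109.43 mm.
A_s = 0.85 f'_c a b / f_y = 0.85 × 34.9 × 109.43 × 310 / 500 = 2012.7 mm².

A_s ≈ 2010 mm²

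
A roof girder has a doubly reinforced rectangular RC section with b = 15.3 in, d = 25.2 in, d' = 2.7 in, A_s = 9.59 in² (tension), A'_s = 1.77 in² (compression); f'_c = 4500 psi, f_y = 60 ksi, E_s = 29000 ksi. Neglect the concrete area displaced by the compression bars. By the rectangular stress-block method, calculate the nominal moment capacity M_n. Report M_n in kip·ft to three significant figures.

M_n ≈ 1030 kip·ft

Assume both steels yield.
a = (A_s − A'_s) f_y/(0.85 f'_c b) = (9.59 − 1.77) × 60/(0.85 × 4.5 × 15.3) = 8.017 in.
c = a/β₁ = 8.017/0.825 = 9.718 in; ε'_s = 0.003(c − d')/c = 0.0022 ≥ ε_y = 0.0021, so the compression steel yields.
M_n = (A_s − A'_s) f_y (d − a/2) + A'_s f_y (d − d') = 469.2 × (25.2 − 4.0085) + 106.2 × (25.2 − 2.7) = 9943.1 + 2389.5 = 12332.6 kip·in = 12332.6/12 = 1027.72 kip·ft.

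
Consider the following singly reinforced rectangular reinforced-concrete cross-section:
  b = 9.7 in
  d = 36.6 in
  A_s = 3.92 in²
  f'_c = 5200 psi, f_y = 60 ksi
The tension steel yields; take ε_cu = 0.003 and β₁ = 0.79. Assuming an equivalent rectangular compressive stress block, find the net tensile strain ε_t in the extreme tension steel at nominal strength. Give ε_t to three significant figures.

a = A_s f_y/(0.85 f'_c b) = 5.486 in.
β₁ = 0.79, so c = a/β₁ = 5.486/0.79 = 6.944 in.
From the linear strain diagram with ε_cu = 0.003: ε_t = 0.003 (d − c)/c = 0.003 × (36.6 − 6.944)/6.944 = 0.0128.
Since ε_t ≥ 0.005, the section is tension-controlled.

ε_t ≈ 0.0128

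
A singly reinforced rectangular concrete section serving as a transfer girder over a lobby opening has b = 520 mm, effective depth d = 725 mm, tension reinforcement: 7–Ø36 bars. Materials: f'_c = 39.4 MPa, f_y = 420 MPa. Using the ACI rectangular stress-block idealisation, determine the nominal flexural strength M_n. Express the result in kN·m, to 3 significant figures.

A_s = 7 × 1018 = 7126 mm².
T = A_s f_y = 7126 × 420 = 2992920 N = 2992.92 kN.
From C = T: a = T/(0.85 f'_c b) = 2992920/(0.85 × 39.4 × 520) = 171.86 mm.
M_n = T(d − a/2) = 2992.92 kN × (725 − 85.93) mm = 1912.69 kN·m.

M_n ≈ 1910 kN·m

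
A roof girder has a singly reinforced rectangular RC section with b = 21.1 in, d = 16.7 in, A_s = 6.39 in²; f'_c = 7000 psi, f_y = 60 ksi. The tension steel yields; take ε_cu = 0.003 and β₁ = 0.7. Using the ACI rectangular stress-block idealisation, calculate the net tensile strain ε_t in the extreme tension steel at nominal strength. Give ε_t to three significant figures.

a = A_s f_y/(0.85 f'_c b) = 3.054 in.
β₁ = 0.7, so c = a/β₁ = 3.054/0.7 = 4.363 in.
From the linear strain diagram with ε_cu = 0.003: ε_t = 0.003 (d − c)/c = 0.003 × (16.7 − 4.363)/4.363 = 0.00848.
Since ε_t ≥ 0.005, the section is tension-controlled.

ε_t ≈ 0.00848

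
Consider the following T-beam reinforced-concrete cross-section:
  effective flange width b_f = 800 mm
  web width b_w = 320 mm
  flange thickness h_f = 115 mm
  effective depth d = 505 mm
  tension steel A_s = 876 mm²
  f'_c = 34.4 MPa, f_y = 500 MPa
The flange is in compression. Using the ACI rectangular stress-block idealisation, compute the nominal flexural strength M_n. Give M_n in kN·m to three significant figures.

Tension: T = A_s f_y = 876 × 500 = 438000 N.
Try a within the flange: a = T/(0.85 f'_c b_f) = 438000/(0.85 × 34.4 × 800) = 18.72 mm.
Since a = 18.72 ≤ h_f = 115 mm, the stress block lies entirely in the flange; analyse as a rectangular beam of width b_f.
M_n = T(d − a/2) = 438000 × (505 − 9.36) = 217.09 × 10⁶ N·mm.
M_n = 217.09 kN·m.

M_n ≈ 217 kN·m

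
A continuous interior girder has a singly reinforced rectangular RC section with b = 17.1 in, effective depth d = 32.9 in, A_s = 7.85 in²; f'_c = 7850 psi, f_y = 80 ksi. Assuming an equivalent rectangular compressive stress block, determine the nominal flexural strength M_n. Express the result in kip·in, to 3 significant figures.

M_n ≈ 18900 kip·in

T = A_s f_y = 7.85 × 80 = 628 kips.
a = T/(0.85 f'_c b) = 628/(0.85 × 7.85 × 17.1) = 5.504 in.
M_n = T(d − a/2) = 628 × (32.9 − 2.752) = 18932.9 kip·in.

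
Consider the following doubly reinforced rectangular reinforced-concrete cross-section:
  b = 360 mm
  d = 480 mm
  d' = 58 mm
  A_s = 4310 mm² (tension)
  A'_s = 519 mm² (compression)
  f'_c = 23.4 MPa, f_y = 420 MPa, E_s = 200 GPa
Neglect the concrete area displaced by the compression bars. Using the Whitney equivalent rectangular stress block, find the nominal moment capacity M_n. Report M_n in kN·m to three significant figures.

M_n ≈ 679 kN·m

Assume both tension and compression steel yield.
Net tension couple steel: A_s − A'_s = 3791 mm².
a = (A_s − A'_s) f_y / (0.85 f'_c b) = 1592220/(0.85 × 23.4 × 360) = 222.36 mm.
c = a/β₁ = 222.36/0.85 = 261.60 mm; ε'_s = 0.003(c − d')/c = 0.0023 ≥ f_y/E_s = 0.0021, so compression steel does yield.
M_n = (A_s − A'_s) f_y (d − a/2) + A'_s f_y (d − d') = [1592220 × (480 − 111.18) + 217980 × (480 − 58)] × 10⁻⁶ = 587.24 + 91.99 = 679.23 kN·m.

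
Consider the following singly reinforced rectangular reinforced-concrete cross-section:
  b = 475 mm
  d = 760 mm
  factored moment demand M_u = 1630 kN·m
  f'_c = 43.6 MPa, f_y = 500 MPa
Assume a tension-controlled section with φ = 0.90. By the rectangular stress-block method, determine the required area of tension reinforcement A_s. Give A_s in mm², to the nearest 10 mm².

A_s ≈ 5290 mm²

M_n = M_u/φ = 1630/0.90 = 1811.11 kN·m.
With M_n = 0.85 f'_c a b (d − a/2), solve the quadratic for a:
a = d − √(d² − 2M_n/(0.85 f'_c b)) = 760 − √(760² − 2 × 1811.11×10⁶/(0.85 × 43.6 × 475)) = 150.22 mm.
A_s = 0.85 f'_c a b / f_y = 0.85 × 43.6 × 150.22 × 475 / 500 = 5288.8 mm².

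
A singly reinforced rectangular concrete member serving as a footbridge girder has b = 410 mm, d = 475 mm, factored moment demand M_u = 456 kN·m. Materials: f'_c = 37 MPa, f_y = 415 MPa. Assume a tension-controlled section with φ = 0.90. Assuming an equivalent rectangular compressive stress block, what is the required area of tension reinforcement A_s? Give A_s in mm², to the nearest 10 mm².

M_n = M_u/φ = 456/0.90 = 506.667 kN·m.
With M_n = 0.85 f'_c a b (d − a/2), solve the quadratic for a:
a = d − √(d² − 2M_n/(0.85 f'_c b)) = 475 − √(475² − 2 × 506.667×10⁶/(0.85 × 37 × 410)) = 91.54 mm.
A_s = 0.85 f'_c a b / f_y = 0.85 × 37 × 91.54 × 410 / 415 = 2844.2 mm².

A_s ≈ 2840 mm²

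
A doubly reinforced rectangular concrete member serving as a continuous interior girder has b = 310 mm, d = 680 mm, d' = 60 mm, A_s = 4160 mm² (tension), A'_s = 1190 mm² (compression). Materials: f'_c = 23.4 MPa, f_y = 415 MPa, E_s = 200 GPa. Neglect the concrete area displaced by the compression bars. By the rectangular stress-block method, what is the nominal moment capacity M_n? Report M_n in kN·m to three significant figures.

M_n ≈ 1020 kN·m

Assume both tension and compression steel yield.
Net tension couple steel: A_s − A'_s = 2970 mm².
a = (A_s − A'_s) f_y / (0.85 f'_c b) = 1232550/(0.85 × 23.4 × 310) = 199.90 mm.
c = a/β₁ = 199.90/0.85 = 235.18 mm; ε'_s = 0.003(c − d')/c = 0.0022 ≥ f_y/E_s = 0.0021, so compression steel does yield.
M_n = (A_s − A'_s) f_y (d − a/2) + A'_s f_y (d − d') = [1232550 × (680 − 99.95) + 493850 × (680 − 60)] × 10⁻⁶ = 714.94 + 306.19 = 1021.13 kN·m.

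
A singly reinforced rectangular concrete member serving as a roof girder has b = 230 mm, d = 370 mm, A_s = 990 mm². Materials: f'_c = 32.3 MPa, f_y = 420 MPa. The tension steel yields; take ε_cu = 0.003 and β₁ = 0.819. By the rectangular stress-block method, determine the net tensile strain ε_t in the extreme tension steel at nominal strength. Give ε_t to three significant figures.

ε_t ≈ 0.0108

a = A_s f_y/(0.85 f'_c b) = 65.85 mm.
β₁ = 0.819, so c = a/β₁ = 65.85/0.819 = 80.40 mm.
From the linear strain diagram with ε_cu = 0.003: ε_t = 0.003 (d − c)/c = 0.003 × (370 − 80.40)/80.40 = 0.0108.
Since ε_t ≥ 0.005, the section is tension-controlled.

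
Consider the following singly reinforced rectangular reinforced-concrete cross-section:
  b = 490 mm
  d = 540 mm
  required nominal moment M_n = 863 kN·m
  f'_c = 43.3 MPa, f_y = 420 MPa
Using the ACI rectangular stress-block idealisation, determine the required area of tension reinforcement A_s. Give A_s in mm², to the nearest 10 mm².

A_s ≈ 4180 mm²

With M_n = 0.85 f'_c a b (d − a/2), solve the quadratic for a:
a = d − √(d² − 2M_n/(0.85 f'_c b)) = 540 − √(540² − 2 × 863×10⁶/(0.85 × 43.3 × 490)) = 97.40 mm.
A_s = 0.85 f'_c a b / f_y = 0.85 × 43.3 × 97.40 × 490 / 420 = 4182.3 mm².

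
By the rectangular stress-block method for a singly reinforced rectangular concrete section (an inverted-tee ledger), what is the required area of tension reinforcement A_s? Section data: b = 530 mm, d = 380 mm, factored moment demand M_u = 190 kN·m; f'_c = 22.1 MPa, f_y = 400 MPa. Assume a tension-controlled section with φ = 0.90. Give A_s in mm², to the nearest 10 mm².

A_s ≈ 1510 mm²

M_n = M_u/φ = 190/0.90 = 211.111 kN·m.
With M_n = 0.85 f'_c a b (d − a/2), solve the quadratic for a:
a = d − √(d² − 2M_n/(0.85 f'_c b)) = 380 − √(380² − 2 × 211.111×10⁶/(0.85 × 22.1 × 530)) = 60.64 mm.
A_s = 0.85 f'_c a b / f_y = 0.85 × 22.1 × 60.64 × 530 / 400 = 1509.3 mm².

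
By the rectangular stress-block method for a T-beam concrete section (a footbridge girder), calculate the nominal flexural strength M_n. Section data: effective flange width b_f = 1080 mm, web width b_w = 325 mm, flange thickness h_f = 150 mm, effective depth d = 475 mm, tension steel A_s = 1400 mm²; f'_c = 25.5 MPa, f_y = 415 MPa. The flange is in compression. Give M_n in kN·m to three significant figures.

M_n ≈ 269 kN·m

Tension: T = A_s f_y = 1400 × 415 = 581000 N.
Try a within the flange: a = T/(0.85 f'_c b_f) = 581000/(0.85 × 25.5 × 1080) = 24.82 mm.
Since a = 24.82 ≤ h_f = 150 mm, the stress block lies entirely in the flange; analyse as a rectangular beam of width b_f.
M_n = T(d − a/2) = 581000 × (475 − 12.41) = 268.76 × 10⁶ N·mm.
M_n = 268.76 kN·m.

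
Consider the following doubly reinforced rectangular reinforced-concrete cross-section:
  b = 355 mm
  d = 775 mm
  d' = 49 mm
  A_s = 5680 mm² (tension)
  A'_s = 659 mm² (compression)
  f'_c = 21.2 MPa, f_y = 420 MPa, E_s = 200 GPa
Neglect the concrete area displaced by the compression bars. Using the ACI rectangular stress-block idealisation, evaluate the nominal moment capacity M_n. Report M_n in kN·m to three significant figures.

Assume both tension and compression steel yield.
Net tension couple steel: A_s − A'_s = 5021 mm².
a = (A_s − A'_s) f_y / (0.85 f'_c b) = 2108820/(0.85 × 21.2 × 355) = 329.65 mm.
c = a/β₁ = 329.65/0.85 = 387.82 mm; ε'_s = 0.003(c − d')/c = 0.0026 ≥ f_y/E_s = 0.0021, so compression steel does yield.
M_n = (A_s − A'_s) f_y (d − a/2) + A'_s f_y (d − d') = [2108820 × (775 − 164.825) + 276780 × (775 − 49)] × 10⁻⁶ = 1286.75 + 200.94 = 1487.69 kN·m.

M_n ≈ 1490 kN·m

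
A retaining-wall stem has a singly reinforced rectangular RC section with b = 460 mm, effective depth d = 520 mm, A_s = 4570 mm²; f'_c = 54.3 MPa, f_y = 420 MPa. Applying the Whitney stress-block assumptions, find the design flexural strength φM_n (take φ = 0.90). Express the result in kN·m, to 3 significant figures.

φM_n ≈ 820 kN·m

T = A_s f_y = 4570 × 420 = 1919400 N = 1919.4 kN.
From C = T: a = T/(0.85 f'_c b) = 1919400/(0.85 × 54.3 × 460) = 90.40 mm.
M_n = T(d − a/2) = 1919.4 kN × (520 − 45.2) mm = 911.33 kN·m.
φM_n = 0.90 × 911.33 = 820.20 kN·m.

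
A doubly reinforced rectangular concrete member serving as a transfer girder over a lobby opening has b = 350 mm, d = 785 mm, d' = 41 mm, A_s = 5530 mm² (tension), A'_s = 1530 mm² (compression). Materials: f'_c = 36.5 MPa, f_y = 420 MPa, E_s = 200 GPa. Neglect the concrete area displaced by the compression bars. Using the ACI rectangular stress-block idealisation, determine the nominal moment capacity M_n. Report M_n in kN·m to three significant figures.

Assume both tension and compression steel yield.
Net tension couple steel: A_s − A'_s = 4000 mm².
a = (A_s − A'_s) f_y / (0.85 f'_c b) = 1680000/(0.85 × 36.5 × 350) = 154.71 mm.
c = a/β₁ = 154.71/0.789 = 196.08 mm; ε'_s = 0.003(c − d')/c = 0.0024 ≥ f_y/E_s = 0.0021, so compression steel does yield.
M_n = (A_s − A'_s) f_y (d − a/2) + A'_s f_y (d − d') = [1680000 × (785 − 77.355) + 642600 × (785 − 41)] × 10⁻⁶ = 1188.84 + 478.09 = 1666.93 kN·m.

M_n ≈ 1670 kN·m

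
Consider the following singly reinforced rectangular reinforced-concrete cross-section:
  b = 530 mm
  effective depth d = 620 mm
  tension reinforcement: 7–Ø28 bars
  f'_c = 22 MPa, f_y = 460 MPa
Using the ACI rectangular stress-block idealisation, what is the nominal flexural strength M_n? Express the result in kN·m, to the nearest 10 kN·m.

A_s = 7 × 616 = 4312 mm².
T = A_s f_y = 4312 × 460 = 1983520 N = 1983.52 kN.
From C = T: a = T/(0.85 f'_c b) = 1983520/(0.85 × 22 × 530) = 200.13 mm.
M_n = T(d − a/2) = 1983.52 kN × (620 − 100.065) mm = 1031.30 kN·m.

M_n ≈ 1030 kN·m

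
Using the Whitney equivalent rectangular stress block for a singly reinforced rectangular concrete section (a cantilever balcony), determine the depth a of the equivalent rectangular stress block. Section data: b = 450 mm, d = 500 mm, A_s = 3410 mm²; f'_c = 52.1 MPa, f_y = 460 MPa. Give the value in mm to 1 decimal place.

T = A_s f_y = 3410 × 460 = 1568600 N = 1568.6 kN.
Setting C = 0.85 f'_c a b equal to T: a = 1568600/(0.85 × 52.1 × 450) = 78.7 mm.

a ≈ 78.7 mm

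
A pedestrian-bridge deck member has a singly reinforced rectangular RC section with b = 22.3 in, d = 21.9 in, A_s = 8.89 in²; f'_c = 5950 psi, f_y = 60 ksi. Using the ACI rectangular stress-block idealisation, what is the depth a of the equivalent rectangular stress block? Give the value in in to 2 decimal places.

T = A_s f_y = 8.89 × 60 = 533.4 kips.
a = T/(0.85 f'_c b) = 533.4/(0.85 × 5.95 × 22.3) = 4.73 in.

a ≈ 4.73 in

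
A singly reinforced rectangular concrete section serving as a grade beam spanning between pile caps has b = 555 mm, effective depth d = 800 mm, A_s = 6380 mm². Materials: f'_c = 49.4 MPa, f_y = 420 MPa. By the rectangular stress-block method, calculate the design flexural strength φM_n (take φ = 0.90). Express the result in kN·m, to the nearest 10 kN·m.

φM_n ≈ 1790 kN·m

T = A_s f_y = 6380 × 420 = 2679600 N = 2679.6 kN.
From C = T: a = T/(0.85 f'_c b) = 2679600/(0.85 × 49.4 × 555) = 114.98 mm.
M_n = T(d − a/2) = 2679.6 kN × (800 − 57.49) mm = 1989.63 kN·m.
φM_n = 0.90 × 1989.63 = 1790.67 kN·m.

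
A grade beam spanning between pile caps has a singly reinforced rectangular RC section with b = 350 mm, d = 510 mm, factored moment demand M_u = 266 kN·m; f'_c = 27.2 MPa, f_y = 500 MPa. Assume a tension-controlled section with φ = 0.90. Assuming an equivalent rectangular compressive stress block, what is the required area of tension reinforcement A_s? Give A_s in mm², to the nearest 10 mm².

A_s ≈ 1250 mm²

M_n = M_u/φ = 266/0.90 = 295.556 kN·m.
With M_n = 0.85 f'_c a b (d − a/2), solve the quadratic for a:
a = d − √(d² − 2M_n/(0.85 f'_c b)) = 510 − √(510² − 2 × 295.556×10⁶/(0.85 × 27.2 × 350)) = 77.51 mm.
A_s = 0.85 f'_c a b / f_y = 0.85 × 27.2 × 77.51 × 350 / 500 = 1254.4 mm².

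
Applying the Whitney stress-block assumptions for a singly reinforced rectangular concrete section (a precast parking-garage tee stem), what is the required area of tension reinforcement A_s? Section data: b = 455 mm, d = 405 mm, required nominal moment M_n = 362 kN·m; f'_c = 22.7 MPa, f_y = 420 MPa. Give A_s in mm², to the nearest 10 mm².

With M_n = 0.85 f'_c a b (d − a/2), solve the quadratic for a:
a = d − √(d² − 2M_n/(0.85 f'_c b)) = 405 − √(405² − 2 × 362×10⁶/(0.85 × 22.7 × 455)) = 119.42 mm.
A_s = 0.85 f'_c a b / f_y = 0.85 × 22.7 × 119.42 × 455 / 420 = 2496.2 mm².

A_s ≈ 2500 mm²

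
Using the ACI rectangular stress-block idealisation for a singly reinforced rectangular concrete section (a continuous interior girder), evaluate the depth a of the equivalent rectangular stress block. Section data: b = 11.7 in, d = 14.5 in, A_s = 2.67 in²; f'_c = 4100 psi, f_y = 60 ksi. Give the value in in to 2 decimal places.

T = A_s f_y = 2.67 × 60 = 160.2 kips.
a = T/(0.85 f'_c b) = 160.2/(0.85 × 4.1 × 11.7) = 3.93 in.

a ≈ 3.93 in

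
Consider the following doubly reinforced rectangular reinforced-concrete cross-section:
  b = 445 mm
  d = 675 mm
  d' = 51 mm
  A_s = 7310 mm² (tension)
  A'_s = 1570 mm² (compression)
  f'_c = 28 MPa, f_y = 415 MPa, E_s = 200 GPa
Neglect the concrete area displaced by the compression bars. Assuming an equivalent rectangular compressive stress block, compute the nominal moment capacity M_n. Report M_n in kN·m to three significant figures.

M_n ≈ 1750 kN·m

Assume both tension and compression steel yield.
Net tension couple steel: A_s − A'_s = 5740 mm².
a = (A_s − A'_s) f_y / (0.85 f'_c b) = 2382100/(0.85 × 28 × 445) = 224.92 mm.
c = a/β₁ = 224.92/0.85 = 264.61 mm; ε'_s = 0.003(c − d')/c = 0.0024 ≥ f_y/E_s = 0.0021, so compression steel does yield.
M_n = (A_s − A'_s) f_y (d − a/2) + A'_s f_y (d − d') = [2382100 × (675 − 112.46) + 651550 × (675 − 51)] × 10⁻⁶ = 1340.03 + 406.57 = 1746.60 kN·m.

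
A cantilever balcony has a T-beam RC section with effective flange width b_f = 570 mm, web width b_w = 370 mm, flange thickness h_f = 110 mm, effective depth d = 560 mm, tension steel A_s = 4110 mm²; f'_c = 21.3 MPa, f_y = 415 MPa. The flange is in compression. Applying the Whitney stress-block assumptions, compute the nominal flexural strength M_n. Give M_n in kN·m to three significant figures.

M_n ≈ 806 kN·m

Tension: T = A_s f_y = 4110 × 415 = 1705650 N.
Try a within the flange: a = T/(0.85 f'_c b_f) = 1705650/(0.85 × 21.3 × 570) = 165.28 mm.
a = 165.28 > h_f = 110 mm: the block extends into the web. Split into flange-overhang and web parts.
C_f = 0.85 f'_c (b_f − b_w) h_f = 0.85 × 21.3 × (570 − 370) × 110 = 398310 N.
Remaining web compression depth: a_w = (T − C_f)/(0.85 f'_c b_w) = (1705650 − 398310)/(0.85 × 21.3 × 370) = 195.16 mm.
M_n = C_f(d − h_f/2) + (T − C_f)(d − a_w/2) = 398310 × (560 − 55) + 1307340 × (560 − 97.58) = 201.15 + 604.54 = 805.69 × 10⁶ N·mm.
M_n = 805.69 kN·m.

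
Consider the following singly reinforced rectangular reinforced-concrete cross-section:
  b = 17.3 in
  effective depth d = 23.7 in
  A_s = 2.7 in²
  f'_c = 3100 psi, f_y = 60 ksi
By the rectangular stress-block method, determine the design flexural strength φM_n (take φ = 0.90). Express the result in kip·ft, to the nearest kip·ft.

T = A_s f_y = 2.7 × 60 = 162 kips.
a = T/(0.85 f'_c b) = 162/(0.85 × 3.1 × 17.3) = 3.554 in.
M_n = T(d − a/2) = 162 × (23.7 − 1.777) = 3551.5 kip·in = 3551.5/12 = 295.96 kip·ft.
φM_n = 0.90 × 295.96 = 266.36 kip·ft.

φM_n ≈ 266 kip·ft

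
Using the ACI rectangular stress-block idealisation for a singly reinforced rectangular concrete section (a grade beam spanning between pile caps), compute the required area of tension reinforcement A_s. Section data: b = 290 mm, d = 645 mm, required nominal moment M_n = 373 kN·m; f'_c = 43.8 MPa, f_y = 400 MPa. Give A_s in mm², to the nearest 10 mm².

With M_n = 0.85 f'_c a b (d − a/2), solve the quadratic for a:
a = d − √(d² − 2M_n/(0.85 f'_c b)) = 645 − √(645² − 2 × 373×10⁶/(0.85 × 43.8 × 290)) = 55.99 mm.
A_s = 0.85 f'_c a b / f_y = 0.85 × 43.8 × 55.99 × 290 / 400 = 1511.3 mm².

A_s ≈ 1510 mm²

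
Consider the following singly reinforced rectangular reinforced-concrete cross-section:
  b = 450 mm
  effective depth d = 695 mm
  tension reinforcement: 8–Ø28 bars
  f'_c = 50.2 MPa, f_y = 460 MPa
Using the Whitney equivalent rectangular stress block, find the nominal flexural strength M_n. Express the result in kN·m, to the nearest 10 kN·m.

A_s = 8 × 616 = 4928 mm².
T = A_s f_y = 4928 × 460 = 2266880 N = 2266.88 kN.
From C = T: a = T/(0.85 f'_c b) = 2266880/(0.85 × 50.2 × 450) = 118.06 mm.
M_n = T(d − a/2) = 2266.88 kN × (695 − 59.03) mm = 1441.67 kN·m.

M_n ≈ 1440 kN·m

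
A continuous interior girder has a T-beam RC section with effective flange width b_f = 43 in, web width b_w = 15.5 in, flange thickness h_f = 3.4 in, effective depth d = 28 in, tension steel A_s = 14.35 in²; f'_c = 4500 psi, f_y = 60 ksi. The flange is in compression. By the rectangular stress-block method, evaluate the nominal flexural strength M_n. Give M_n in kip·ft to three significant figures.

Tension: T = A_s f_y = 14.35 × 60 = 861 kips.
Try a within the flange: a = T/(0.85 f'_c b_f) = 861/(0.85 × 4.5 × 43) = 5.235 in.
a = 5.235 > h_f = 3.4 in: the block extends into the web. Split into flange-overhang and web parts.
C_f = 0.85 f'_c (b_f − b_w) h_f = 0.85 × 4.5 × (43 − 15.5) × 3.4 = 357.6 kips.
Remaining web compression depth: a_w = (T − C_f)/(0.85 f'_c b_w) = (861 − 357.6)/(0.85 × 4.5 × 15.5) = 8.491 in.
M_n = C_f(d − h_f/2) + (T − C_f)(d − a_w/2) = 357.6 × (28 − 1.7) + 503.4 × (28 − 4.2455) = 9404.9 + 11958.0 = 21362.9 kip·in.
M_n = 21362.9/12 = 1780.24 kip·ft.

M_n ≈ 1780 kip·ft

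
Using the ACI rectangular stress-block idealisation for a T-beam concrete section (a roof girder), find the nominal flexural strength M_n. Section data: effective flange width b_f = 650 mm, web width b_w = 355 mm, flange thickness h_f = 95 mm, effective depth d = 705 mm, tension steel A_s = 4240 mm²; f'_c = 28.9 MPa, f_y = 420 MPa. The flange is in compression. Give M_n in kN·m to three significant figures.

Tension: T = A_s f_y = 4240 × 420 = 1780800 N.
Try a within the flange: a = T/(0.85 f'_c b_f) = 1780800/(0.85 × 28.9 × 650) = 111.53 mm.
a = 111.53 > h_f = 95 mm: the block extends into the web. Split into flange-overhang and web parts.
C_f = 0.85 f'_c (b_f − b_w) h_f = 0.85 × 28.9 × (650 − 355) × 95 = 688434 N.
Remaining web compression depth: a_w = (T − C_f)/(0.85 f'_c b_w) = (1780800 − 688434)/(0.85 × 28.9 × 355) = 125.26 mm.
M_n = C_f(d − h_f/2) + (T − C_f)(d − a_w/2) = 688434 × (705 − 47.5) + 1092366 × (705 − 62.63) = 452.65 + 701.70 = 1154.35 × 10⁶ N·mm.
M_n = 1154.35 kN·m.

M_n ≈ 1150 kN·m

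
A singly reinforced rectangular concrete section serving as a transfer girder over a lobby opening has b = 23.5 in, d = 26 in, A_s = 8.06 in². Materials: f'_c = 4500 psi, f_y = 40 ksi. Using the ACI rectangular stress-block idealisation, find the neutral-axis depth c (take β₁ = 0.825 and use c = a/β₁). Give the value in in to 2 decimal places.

c ≈ 4.35 in

T = A_s f_y = 8.06 × 40 = 322.4 kips.
a = T/(0.85 f'_c b) = 322.4/(0.85 × 4.5 × 23.5) = 3.5867 in.
With β₁ = 0.825, c = a/β₁ = 3.5867/0.825 = 4.35 in.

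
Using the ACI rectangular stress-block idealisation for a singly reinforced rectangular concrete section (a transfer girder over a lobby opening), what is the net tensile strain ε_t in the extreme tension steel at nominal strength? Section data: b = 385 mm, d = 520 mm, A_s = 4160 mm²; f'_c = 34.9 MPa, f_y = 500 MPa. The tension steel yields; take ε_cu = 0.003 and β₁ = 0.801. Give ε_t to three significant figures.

ε_t ≈ 0.00386

a = A_s f_y/(0.85 f'_c b) = 182.12 mm.
β₁ = 0.801, so c = a/β₁ = 182.12/0.801 = 227.37 mm.
From the linear strain diagram with ε_cu = 0.003: ε_t = 0.003 (d − c)/c = 0.003 × (520 − 227.37)/227.37 = 0.00386.
ε_t < 0.004 — the section is over-reinforced for flexure under ACI limits.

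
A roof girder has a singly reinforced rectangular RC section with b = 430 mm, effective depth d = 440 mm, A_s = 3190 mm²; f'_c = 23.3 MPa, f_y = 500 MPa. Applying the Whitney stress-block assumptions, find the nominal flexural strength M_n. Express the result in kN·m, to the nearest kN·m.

M_n ≈ 552 kN·m

T = A_s f_y = 3190 × 500 = 1595000 N = 1595 kN.
From C = T: a = T/(0.85 f'_c b) = 1595000/(0.85 × 23.3 × 430) = 187.29 mm.
M_n = T(d − a/2) = 1595 kN × (440 − 93.645) mm = 552.44 kN·m.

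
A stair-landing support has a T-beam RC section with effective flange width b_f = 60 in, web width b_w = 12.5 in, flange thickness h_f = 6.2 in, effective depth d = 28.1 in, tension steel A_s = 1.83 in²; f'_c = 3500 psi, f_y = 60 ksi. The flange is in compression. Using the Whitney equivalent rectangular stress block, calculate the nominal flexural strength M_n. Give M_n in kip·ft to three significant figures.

M_n ≈ 254 kip·ft

Tension: T = A_s f_y = 1.83 × 60 = 109.8 kips.
Try a within the flange: a = T/(0.85 f'_c b_f) = 109.8/(0.85 × 3.5 × 60) = 0.615 in.
Since a = 0.615 ≤ h_f = 6.2 in, the stress block lies entirely in the flange; analyse as a rectangular beam of width b_f.
M_n = T(d − a/2) = 109.8 × (28.1 − 0.3075) = 3051.6 kip·in.
M_n = 3051.6/12 = 254.30 kip·ft.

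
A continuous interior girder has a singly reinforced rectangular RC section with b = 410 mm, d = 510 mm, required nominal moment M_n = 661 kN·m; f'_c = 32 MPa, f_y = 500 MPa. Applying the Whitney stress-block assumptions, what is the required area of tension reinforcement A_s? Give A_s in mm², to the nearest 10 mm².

With M_n = 0.85 f'_c a b (d − a/2), solve the quadratic for a:
a = d − √(d² − 2M_n/(0.85 f'_c b)) = 510 − √(510² − 2 × 661×10⁶/(0.85 × 32 × 410)) = 133.76 mm.
A_s = 0.85 f'_c a b / f_y = 0.85 × 32 × 133.76 × 410 / 500 = 2983.4 mm².

A_s ≈ 2980 mm²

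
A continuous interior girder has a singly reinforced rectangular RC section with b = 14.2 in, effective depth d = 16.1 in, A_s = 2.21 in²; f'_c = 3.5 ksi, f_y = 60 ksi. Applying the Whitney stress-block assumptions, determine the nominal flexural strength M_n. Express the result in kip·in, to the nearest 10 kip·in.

M_n ≈ 1930 kip·in

T = A_s f_y = 2.21 × 60 = 132.6 kips.
a = T/(0.85 f'_c b) = 132.6/(0.85 × 3.5 × 14.2) = 3.139 in.
M_n = T(d − a/2) = 132.6 × (16.1 − 1.5695) = 1926.7 kip·in.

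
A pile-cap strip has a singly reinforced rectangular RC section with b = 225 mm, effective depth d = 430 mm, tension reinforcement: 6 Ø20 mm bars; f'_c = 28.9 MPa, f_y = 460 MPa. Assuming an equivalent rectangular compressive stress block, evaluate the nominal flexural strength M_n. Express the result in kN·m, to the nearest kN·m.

M_n ≈ 305 kN·m

A_s = 6 × 314 = 1884 mm².
T = A_s f_y = 1884 × 460 = 866640 N = 866.64 kN.
From C = T: a = T/(0.85 f'_c b) = 866640/(0.85 × 28.9 × 225) = 156.80 mm.
M_n = T(d − a/2) = 866.64 kN × (430 − 78.4) mm = 304.71 kN·m.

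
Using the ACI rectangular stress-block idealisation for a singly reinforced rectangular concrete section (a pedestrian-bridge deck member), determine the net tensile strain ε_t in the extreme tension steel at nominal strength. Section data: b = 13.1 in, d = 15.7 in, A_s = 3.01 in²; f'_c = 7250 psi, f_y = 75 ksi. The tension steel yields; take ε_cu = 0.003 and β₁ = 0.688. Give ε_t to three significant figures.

ε_t ≈ 0.00859

a = A_s f_y/(0.85 f'_c b) = 2.796 in.
β₁ = 0.688, so c = a/β₁ = 2.796/0.688 = 4.064 in.
From the linear strain diagram with ε_cu = 0.003: ε_t = 0.003 (d − c)/c = 0.003 × (15.7 − 4.064)/4.064 = 0.00859.
Since ε_t ≥ 0.005, the section is tension-controlled.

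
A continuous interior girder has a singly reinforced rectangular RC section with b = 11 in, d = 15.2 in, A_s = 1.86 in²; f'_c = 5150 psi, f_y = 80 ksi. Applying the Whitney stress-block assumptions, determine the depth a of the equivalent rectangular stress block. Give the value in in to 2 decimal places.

a ≈ 3.09 in

T = A_s f_y = 1.86 × 80 = 148.8 kips.
a = T/(0.85 f'_c b) = 148.8/(0.85 × 5.15 × 11) = 3.09 in.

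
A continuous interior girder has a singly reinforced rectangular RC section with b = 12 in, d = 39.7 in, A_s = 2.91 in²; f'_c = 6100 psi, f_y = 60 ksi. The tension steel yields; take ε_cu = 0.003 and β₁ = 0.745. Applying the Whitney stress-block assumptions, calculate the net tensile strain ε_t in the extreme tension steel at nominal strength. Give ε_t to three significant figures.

ε_t ≈ 0.0286

a = A_s f_y/(0.85 f'_c b) = 2.806 in.
β₁ = 0.745, so c = a/β₁ = 2.806/0.745 = 3.766 in.
From the linear strain diagram with ε_cu = 0.003: ε_t = 0.003 (d − c)/c = 0.003 × (39.7 − 3.766)/3.766 = 0.0286.
Since ε_t ≥ 0.005, the section is tension-controlled.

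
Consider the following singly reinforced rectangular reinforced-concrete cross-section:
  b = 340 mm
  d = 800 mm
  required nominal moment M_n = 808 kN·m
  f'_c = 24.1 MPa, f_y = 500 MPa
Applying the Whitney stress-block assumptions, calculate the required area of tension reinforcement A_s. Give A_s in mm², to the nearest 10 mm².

With M_n = 0.85 f'_c a b (d − a/2), solve the quadratic for a:
a = d − √(d² − 2M_n/(0.85 f'_c b)) = 800 − √(800² − 2 × 808×10⁶/(0.85 × 24.1 × 340)) = 161.27 mm.
A_s = 0.85 f'_c a b / f_y = 0.85 × 24.1 × 161.27 × 340 / 500 = 2246.5 mm².

A_s ≈ 2250 mm²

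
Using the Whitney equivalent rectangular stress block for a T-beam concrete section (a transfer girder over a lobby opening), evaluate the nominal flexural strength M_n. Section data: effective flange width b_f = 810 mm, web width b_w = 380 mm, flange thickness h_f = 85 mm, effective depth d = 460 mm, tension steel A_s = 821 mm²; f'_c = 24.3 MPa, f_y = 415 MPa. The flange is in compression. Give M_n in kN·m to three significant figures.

Tension: T = A_s f_y = 821 × 415 = 340715 N.
Try a within the flange: a = T/(0.85 f'_c b_f) = 340715/(0.85 × 24.3 × 810) = 20.36 mm.
Since a = 20.36 ≤ h_f = 85 mm, the stress block lies entirely in the flange; analyse as a rectangular beam of width b_f.
M_n = T(d − a/2) = 340715 × (460 − 10.18) = 153.26 × 10⁶ N·mm.
M_n = 153.26 kN·m.

M_n ≈ 153 kN·m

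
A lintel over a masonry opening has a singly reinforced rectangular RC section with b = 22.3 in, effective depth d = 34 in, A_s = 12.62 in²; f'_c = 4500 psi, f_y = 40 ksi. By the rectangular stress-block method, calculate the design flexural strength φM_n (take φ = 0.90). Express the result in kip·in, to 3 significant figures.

T = A_s f_y = 12.62 × 40 = 504.8 kips.
a = T/(0.85 f'_c b) = 504.8/(0.85 × 4.5 × 22.3) = 5.918 in.
M_n = T(d − a/2) = 504.8 × (34 − 2.959) = 15669.5 kip·in.
φM_n = 0.90 × 15669.5 = 14102.6 kip·in.

φM_n ≈ 14100 kip·in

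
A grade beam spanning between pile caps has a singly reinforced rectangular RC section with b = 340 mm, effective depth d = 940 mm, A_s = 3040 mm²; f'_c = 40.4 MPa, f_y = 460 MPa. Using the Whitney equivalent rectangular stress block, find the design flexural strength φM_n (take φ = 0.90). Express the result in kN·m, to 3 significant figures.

φM_n ≈ 1110 kN·m

T = A_s f_y = 3040 × 460 = 1398400 N = 1398.4 kN.
From C = T: a = T/(0.85 f'_c b) = 1398400/(0.85 × 40.4 × 340) = 119.77 mm.
M_n = T(d − a/2) = 1398.4 kN × (940 − 59.885) mm = 1230.75 kN·m.
φM_n = 0.90 × 1230.75 = 1107.68 kN·m.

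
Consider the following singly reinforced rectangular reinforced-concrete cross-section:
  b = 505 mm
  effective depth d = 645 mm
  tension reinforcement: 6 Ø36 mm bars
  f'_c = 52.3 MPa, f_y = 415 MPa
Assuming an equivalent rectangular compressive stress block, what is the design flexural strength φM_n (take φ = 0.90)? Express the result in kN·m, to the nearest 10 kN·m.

A_s = 6 × 1018 = 6108 mm².
T = A_s f_y = 6108 × 415 = 2534820 N = 2534.82 kN.
From C = T: a = T/(0.85 f'_c b) = 2534820/(0.85 × 52.3 × 505) = 112.91 mm.
M_n = T(d − a/2) = 2534.82 kN × (645 − 56.455) mm = 1491.86 kN·m.
φM_n = 0.90 × 1491.86 = 1342.67 kN·m.

φM_n ≈ 1340 kN·m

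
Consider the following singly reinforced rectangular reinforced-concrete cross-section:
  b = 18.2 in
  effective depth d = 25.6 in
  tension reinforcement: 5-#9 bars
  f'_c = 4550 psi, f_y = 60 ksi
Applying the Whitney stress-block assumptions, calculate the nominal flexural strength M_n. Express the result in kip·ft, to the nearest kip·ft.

M_n ≈ 587 kip·ft

A_s = 5 × 1 = 5 in².
T = A_s f_y = 5 × 60 = 300 kips.
a = T/(0.85 f'_c b) = 300/(0.85 × 4.55 × 18.2) = 4.262 in.
M_n = T(d − a/2) = 300 × (25.6 − 2.131) = 7040.7 kip·in = 7040.7/12 = 586.73 kip·ft.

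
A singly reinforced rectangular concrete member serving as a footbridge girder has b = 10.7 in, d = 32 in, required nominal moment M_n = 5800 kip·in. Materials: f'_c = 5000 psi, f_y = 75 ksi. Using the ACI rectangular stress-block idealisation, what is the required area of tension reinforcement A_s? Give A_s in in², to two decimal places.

From M_n = 0.85 f'_c a b (d − a/2):
a = d − √(d² − 2M_n/(0.85 f'_c b)) = 32 − √(32² − 2 × 5800/(0.85 × 5 × 10.7)) = 4.271 in.
A_s = 0.85 f'_c a b / f_y = 0.85 × 5 × 4.271 × 10.7 / 75 = 2.590 in².

A_s ≈ 2.59 in²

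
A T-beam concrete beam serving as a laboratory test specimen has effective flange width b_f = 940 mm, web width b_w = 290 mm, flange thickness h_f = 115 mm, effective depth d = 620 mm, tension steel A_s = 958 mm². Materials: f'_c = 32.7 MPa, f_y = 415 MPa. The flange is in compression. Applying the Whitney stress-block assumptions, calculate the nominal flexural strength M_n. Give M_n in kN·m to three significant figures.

Tension: T = A_s f_y = 958 × 415 = 397570 N.
Try a within the flange: a = T/(0.85 f'_c b_f) = 397570/(0.85 × 32.7 × 940) = 15.22 mm.
Since a = 15.22 ≤ h_f = 115 mm, the stress block lies entirely in the flange; analyse as a rectangular beam of width b_f.
M_n = T(d − a/2) = 397570 × (620 − 7.61) = 243.47 × 10⁶ N·mm.
M_n = 243.47 kN·m.

M_n ≈ 243 kN·m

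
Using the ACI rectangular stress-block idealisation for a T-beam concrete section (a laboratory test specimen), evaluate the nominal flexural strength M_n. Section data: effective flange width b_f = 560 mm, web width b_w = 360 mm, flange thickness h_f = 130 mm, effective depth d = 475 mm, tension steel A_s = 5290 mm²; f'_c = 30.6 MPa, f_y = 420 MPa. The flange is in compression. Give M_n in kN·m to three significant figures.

M_n ≈ 884 kN·m

Tension: T = A_s f_y = 5290 × 420 = 2221800 N.
Try a within the flange: a = T/(0.85 f'_c b_f) = 2221800/(0.85 × 30.6 × 560) = 152.54 mm.
a = 152.54 > h_f = 130 mm: the block extends into the web. Split into flange-overhang and web parts.
C_f = 0.85 f'_c (b_f − b_w) h_f = 0.85 × 30.6 × (560 − 360) × 130 = 676260 N.
Remaining web compression depth: a_w = (T − C_f)/(0.85 f'_c b_w) = (2221800 − 676260)/(0.85 × 30.6 × 360) = 165.06 mm.
M_n = C_f(d − h_f/2) + (T − C_f)(d − a_w/2) = 676260 × (475 − 65) + 1545540 × (475 − 82.53) = 277.27 + 606.58 = 883.85 × 10⁶ N·mm.
M_n = 883.85 kN·m.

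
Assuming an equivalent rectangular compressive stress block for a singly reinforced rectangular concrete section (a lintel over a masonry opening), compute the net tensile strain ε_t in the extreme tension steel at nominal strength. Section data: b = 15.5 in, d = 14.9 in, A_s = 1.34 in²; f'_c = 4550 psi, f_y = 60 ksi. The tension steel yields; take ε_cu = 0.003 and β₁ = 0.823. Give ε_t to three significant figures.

ε_t ≈ 0.0244

a = A_s f_y/(0.85 f'_c b) = 1.341 in.
β₁ = 0.823, so c = a/β₁ = 1.341/0.823 = 1.629 in.
From the linear strain diagram with ε_cu = 0.003: ε_t = 0.003 (d − c)/c = 0.003 × (14.9 − 1.629)/1.629 = 0.0244.
Since ε_t ≥ 0.005, the section is tension-controlled.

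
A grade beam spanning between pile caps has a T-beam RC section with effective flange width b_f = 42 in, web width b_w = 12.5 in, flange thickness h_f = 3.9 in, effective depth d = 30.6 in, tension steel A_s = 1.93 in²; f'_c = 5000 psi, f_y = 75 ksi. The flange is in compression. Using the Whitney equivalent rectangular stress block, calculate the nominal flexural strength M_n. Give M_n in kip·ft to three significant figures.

M_n ≈ 364 kip·ft

Tension: T = A_s f_y = 1.93 × 75 = 144.75 kips.
Try a within the flange: a = T/(0.85 f'_c b_f) = 144.75/(0.85 × 5 × 42) = 0.811 in.
Since a = 0.811 ≤ h_f = 3.9 in, the stress block lies entirely in the flange; analyse as a rectangular beam of width b_f.
M_n = T(d − a/2) = 144.75 × (30.6 − 0.4055) = 4370.7 kip·in.
M_n = 4370.7/12 = 364.23 kip·ft.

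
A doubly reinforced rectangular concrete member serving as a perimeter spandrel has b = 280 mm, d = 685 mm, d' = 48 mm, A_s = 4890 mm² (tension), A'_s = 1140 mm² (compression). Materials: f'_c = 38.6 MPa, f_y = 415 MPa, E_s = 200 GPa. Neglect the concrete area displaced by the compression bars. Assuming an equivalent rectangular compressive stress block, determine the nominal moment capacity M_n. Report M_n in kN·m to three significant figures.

Assume both tension and compression steel yield.
Net tension couple steel: A_s − A'_s = 3750 mm².
a = (A_s − A'_s) f_y / (0.85 f'_c b) = 1556250/(0.85 × 38.6 × 280) = 169.40 mm.
c = a/β₁ = 169.40/0.774 = 218.86 mm; ε'_s = 0.003(c − d')/c = 0.0023 ≥ f_y/E_s = 0.0021, so compression steel does yield.
M_n = (A_s − A'_s) f_y (d − a/2) + A'_s f_y (d − d') = [1556250 × (685 − 84.7) + 473100 × (685 − 48)] × 10⁻⁶ = 934.22 + 301.36 = 1235.58 kN·m.

M_n ≈ 1240 kN·m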